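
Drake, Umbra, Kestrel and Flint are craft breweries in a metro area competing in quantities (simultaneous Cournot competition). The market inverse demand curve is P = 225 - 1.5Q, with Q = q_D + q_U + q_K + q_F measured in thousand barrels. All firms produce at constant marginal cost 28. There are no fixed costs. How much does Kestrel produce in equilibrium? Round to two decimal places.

26.27

Each firm earns π_i = (225 - 1.5Q)q_i - 28q_i.
Setting ∂π_i/∂q_i = 0 with rivals' quantities fixed: 197 - 3q_i - (3/2)·Σ_{j≠i} q_j = 0.
With identical firms every q_j equals q_i, so Σ_{j≠i} q_j = 3q_i and 197 = (15/2)q_i, giving q_i = 394/15.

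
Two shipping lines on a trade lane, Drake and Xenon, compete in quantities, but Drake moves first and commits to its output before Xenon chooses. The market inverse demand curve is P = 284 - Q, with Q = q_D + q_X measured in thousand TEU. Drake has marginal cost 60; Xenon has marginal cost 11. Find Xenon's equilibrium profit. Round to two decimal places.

8602.56

The follower Xenon best-responds to any q_D: π_X = (284 - Q)q_X - 11q_X.
Follower FOC: 273 - q_D - 2q_X = 0, so q_X(q_D) = (273 - q_D)/2.
The leader anticipates this reaction. Substituting into P = 284 - Q gives P = 295/2 - (1/2)q_D, so π_D = (295/2 - (1/2)q_D)q_D - 60q_D.
Maximising: ∂π_D/∂q_D = 175/2 - q_D = 0, giving q_D = 175/2.
Then q_X = (273 - 175/2)/2 = 371/4.
Price P = 284 - 721/4 = 415/4.
Xenon's profit: (415/4 - 11)·(371/4) = 8602.5625.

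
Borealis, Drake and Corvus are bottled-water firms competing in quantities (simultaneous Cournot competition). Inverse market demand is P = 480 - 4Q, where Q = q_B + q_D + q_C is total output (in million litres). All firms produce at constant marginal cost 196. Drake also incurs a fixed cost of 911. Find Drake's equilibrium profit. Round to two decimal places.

Each firm earns π_i = (480 - 4Q)q_i - 196q_i.
Setting ∂π_i/∂q_i = 0 with rivals' quantities fixed: 284 - 8q_i - 4·Σ_{j≠i} q_j = 0.
By symmetry each firm produces the same amount; substituting Σ_{j≠i} q_j = 2q_i yields q_i = 284/16 = 71/4.
Price P = 480 - 4·(213/4) = 267.
Drake's profit: (267 - 196)·(71/4) - 911 = 1397/4.

349.25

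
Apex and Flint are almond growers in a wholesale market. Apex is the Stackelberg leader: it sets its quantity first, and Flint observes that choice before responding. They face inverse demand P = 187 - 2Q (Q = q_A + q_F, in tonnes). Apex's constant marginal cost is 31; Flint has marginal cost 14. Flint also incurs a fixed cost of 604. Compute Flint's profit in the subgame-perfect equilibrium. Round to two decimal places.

735.03

Solve by backward induction. Given q_A, the follower Flint maximises π_F = (187 - 2q_A - 2q_F)q_F - 14q_F.
Follower FOC: 173 - 2q_A - 4q_F = 0, so q_F(q_A) = (173 - 2q_A)/4.
Apex substitutes q_F(q_A) into its own profit: π_A = q_A(187 - 2q_A - (173 - 2q_A)/2) - 31q_A = (201/2 - q_A)q_A - 31q_A.
The leader's first-order condition 139/2 - 2q_A = 0 yields q_A = 139/4.
Then q_F = (173 - 2·(139/4))/4 = 207/8.
Price P = 187 - 2·(485/8) = 263/4.
Flint's profit: (263/4 - 14)·(207/8) - 604 = 735.0313.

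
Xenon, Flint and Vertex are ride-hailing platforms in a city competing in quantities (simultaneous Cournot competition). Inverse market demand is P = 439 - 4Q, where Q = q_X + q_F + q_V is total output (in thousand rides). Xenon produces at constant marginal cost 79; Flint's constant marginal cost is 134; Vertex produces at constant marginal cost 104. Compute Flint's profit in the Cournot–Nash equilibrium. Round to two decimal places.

756.25

Xenon's profit: π_X = (439 - 4Q)q_X - (79q_X). Setting ∂π_X/∂q_X = 0: 360 - 8q_X - 4(q_F + q_V) = 0.
Flint's profit: π_F = (439 - 4Q)q_F - (134q_F). Setting ∂π_F/∂q_F = 0: 305 - 8q_F - 4(q_X + q_V) = 0.
Vertex's first-order condition: 335 - 8q_V - 4(q_X + q_F) = 0.
Summing all 3 equations gives 1000 − 16Q = 0, hence Q = 125/2.
Back-substituting: q_X = (360 − 250)/4 = 55/2, q_F = (305 − 250)/4 = 55/4, q_V = (335 − 250)/4 = 85/4.
Price P = 439 - 4·(125/2) = 189.
Flint's profit: (189 - 134)·(55/4) = 756.2500.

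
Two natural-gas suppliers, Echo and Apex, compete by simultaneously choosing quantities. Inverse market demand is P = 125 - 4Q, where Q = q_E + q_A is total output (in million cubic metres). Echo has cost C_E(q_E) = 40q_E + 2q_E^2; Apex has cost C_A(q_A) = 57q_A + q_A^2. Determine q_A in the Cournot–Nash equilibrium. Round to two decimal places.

4.58

Echo's profit: π_E = (125 - 4Q)q_E - (40q_E + 2q_E²). Setting ∂π_E/∂q_E = 0: 85 - 12q_E - 4(q_A) = 0.
Apex's profit: π_A = (125 - 4Q)q_A - (57q_A + q_A²). Setting ∂π_A/∂q_A = 0: 68 - 10q_A - 4(q_E) = 0.
So q_E = (85 - 4q_A)/12 and q_A = (68 - 4q_E)/10.
Solving the pair: q_E = 289/52, q_A = 119/26.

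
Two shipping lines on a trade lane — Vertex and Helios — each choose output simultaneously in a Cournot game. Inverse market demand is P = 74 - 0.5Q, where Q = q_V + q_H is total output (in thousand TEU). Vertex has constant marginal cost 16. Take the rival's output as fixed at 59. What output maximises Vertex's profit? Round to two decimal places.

28.50

With the rival's output fixed at 59, Vertex's profit is π_V = (74 - (1/2)·59 - (1/2)q_V)q_V - (16q_V) = (89/2 - (1/2)q_V)q_V - (16q_V).
∂π_V/∂q_V = 57/2 - q_V = 0, so q_V = 57/2.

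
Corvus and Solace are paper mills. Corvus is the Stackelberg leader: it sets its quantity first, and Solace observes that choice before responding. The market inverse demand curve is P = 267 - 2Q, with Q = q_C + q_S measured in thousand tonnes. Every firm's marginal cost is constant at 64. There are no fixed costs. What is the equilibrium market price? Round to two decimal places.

The follower Solace best-responds to any q_C: π_S = (267 - 2Q)q_S - 64q_S.
Follower FOC: 203 - 2q_C - 4q_S = 0, so q_S(q_C) = (203 - 2q_C)/4.
The leader anticipates this reaction. Substituting into P = 267 - 2Q gives P = 331/2 - q_C, so π_C = (331/2 - q_C)q_C - 64q_C.
Maximising: ∂π_C/∂q_C = 203/2 - 2q_C = 0, giving q_C = 203/4.
Then q_S = (203 - 2·(203/4))/4 = 203/8.
Total output Q = 609/8, so price P = 267 - 2·(609/8) = 459/4.

114.75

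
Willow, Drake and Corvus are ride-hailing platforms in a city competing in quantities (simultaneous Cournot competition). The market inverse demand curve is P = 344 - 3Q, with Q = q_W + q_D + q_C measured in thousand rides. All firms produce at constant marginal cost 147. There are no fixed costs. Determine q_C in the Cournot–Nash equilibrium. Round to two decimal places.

Each firm earns π_i = (344 - 3Q)q_i - 147q_i.
Setting ∂π_i/∂q_i = 0 with rivals' quantities fixed: 197 - 6q_i - 3·Σ_{j≠i} q_j = 0.
With identical firms every q_j equals q_i, so Σ_{j≠i} q_j = 2q_i and 197 = 12q_i, giving q_i = 197/12.

16.42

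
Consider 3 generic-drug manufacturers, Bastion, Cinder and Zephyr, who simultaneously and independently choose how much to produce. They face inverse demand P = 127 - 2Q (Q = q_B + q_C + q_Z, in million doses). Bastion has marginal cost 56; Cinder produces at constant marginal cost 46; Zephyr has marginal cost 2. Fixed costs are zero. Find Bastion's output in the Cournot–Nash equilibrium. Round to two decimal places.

Bastion's profit: π_B = (127 - 2Q)q_B - (56q_B). Setting ∂π_B/∂q_B = 0: 71 - 4q_B - 2(q_C + q_Z) = 0.
Cinder's profit: π_C = (127 - 2Q)q_C - (46q_C). Setting ∂π_C/∂q_C = 0: 81 - 4q_C - 2(q_B + q_Z) = 0.
Zephyr's profit: π_Z = (127 - 2Q)q_Z - (2q_Z). Setting ∂π_Z/∂q_Z = 0: 125 - 4q_Z - 2(q_B + q_C) = 0.
Adding the 3 first-order conditions: 277 − 8Q = 0, so Q = 277/8.
Back-substituting: q_B = (71 − 277/4)/2 = 7/8, q_C = (81 − 277/4)/2 = 47/8, q_Z = (125 − 277/4)/2 = 223/8.

0.88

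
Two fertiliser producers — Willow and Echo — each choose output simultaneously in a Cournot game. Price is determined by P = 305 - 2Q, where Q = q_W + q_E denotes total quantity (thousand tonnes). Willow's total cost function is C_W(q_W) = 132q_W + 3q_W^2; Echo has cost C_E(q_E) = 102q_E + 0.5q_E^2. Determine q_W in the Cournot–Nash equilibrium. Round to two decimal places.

Willow's profit: π_W = (305 - 2Q)q_W - (132q_W + 3q_W²). Setting ∂π_W/∂q_W = 0: 173 - 10q_W - 2(q_E) = 0.
Echo's profit: π_E = (305 - 2Q)q_E - (102q_E + (1/2)q_E²). Setting ∂π_E/∂q_E = 0: 203 - 5q_E - 2(q_W) = 0.
Best responses: q_W = (173 - 2q_E)/10, q_E = (203 - 2q_W)/5.
Solving the pair: q_W = 459/46, q_E = 842/23.

9.98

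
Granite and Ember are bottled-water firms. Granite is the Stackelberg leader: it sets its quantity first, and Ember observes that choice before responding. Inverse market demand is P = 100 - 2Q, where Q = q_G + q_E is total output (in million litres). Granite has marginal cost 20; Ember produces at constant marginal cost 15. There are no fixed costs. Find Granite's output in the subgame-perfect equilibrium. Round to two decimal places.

Solve by backward induction. Given q_G, the follower Ember maximises π_E = (100 - 2q_G - 2q_E)q_E - 15q_E.
Setting the follower's marginal profit to zero, 85 - 2q_G - 4q_E = 0, i.e. q_E = (85 - 2q_G)/4.
Granite substitutes q_E(q_G) into its own profit: π_G = q_G(100 - 2q_G - (85 - 2q_G)/2) - 20q_G = (115/2 - q_G)q_G - 20q_G.
The leader's first-order condition 75/2 - 2q_G = 0 yields q_G = 75/4.
Then q_E = (85 - 2·(75/4))/4 = 95/8.

18.75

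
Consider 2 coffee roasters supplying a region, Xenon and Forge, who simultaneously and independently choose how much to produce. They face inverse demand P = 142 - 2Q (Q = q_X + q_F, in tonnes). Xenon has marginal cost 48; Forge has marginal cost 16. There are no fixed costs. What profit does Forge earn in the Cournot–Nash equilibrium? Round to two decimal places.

Xenon's profit: π_X = (142 - 2Q)q_X - (48q_X). Setting ∂π_X/∂q_X = 0: 94 - 4q_X - 2(q_F) = 0.
Forge's profit: π_F = (142 - 2Q)q_F - (16q_F). Setting ∂π_F/∂q_F = 0: 126 - 4q_F - 2(q_X) = 0.
Best responses: q_X = (94 - 2q_F)/4, q_F = (126 - 2q_X)/4.
Solving the pair: q_X = 31/3, q_F = 79/3.
Price P = 142 - 2·(110/3) = 206/3.
Forge's profit: (206/3 - 16)·(79/3) = 1386.8889.

1386.89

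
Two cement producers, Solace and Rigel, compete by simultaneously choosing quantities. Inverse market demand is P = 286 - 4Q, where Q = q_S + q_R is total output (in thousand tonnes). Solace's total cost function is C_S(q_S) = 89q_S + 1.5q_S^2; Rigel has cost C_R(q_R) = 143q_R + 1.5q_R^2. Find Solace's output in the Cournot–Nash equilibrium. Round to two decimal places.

15.19

Solace's profit: π_S = (286 - 4Q)q_S - (89q_S + (3/2)q_S²). Setting ∂π_S/∂q_S = 0: 197 - 11q_S - 4(q_R) = 0.
Rigel's profit: π_R = (286 - 4Q)q_R - (143q_R + (3/2)q_R²). Setting ∂π_R/∂q_R = 0: 143 - 11q_R - 4(q_S) = 0.
Best responses: q_S = (197 - 4q_R)/11, q_R = (143 - 4q_S)/11.
Substituting one into the other gives q_S = 319/21 and q_R = 157/21.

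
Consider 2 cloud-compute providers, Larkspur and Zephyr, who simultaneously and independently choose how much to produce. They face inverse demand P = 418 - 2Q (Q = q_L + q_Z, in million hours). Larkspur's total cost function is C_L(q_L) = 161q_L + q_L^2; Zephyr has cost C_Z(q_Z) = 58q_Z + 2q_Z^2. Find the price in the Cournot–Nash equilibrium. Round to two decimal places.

282.45

Larkspur's profit: π_L = (418 - 2Q)q_L - (161q_L + q_L²). Setting ∂π_L/∂q_L = 0: 257 - 6q_L - 2(q_Z) = 0.
Zephyr's profit: π_Z = (418 - 2Q)q_Z - (58q_Z + 2q_Z²). Setting ∂π_Z/∂q_Z = 0: 360 - 8q_Z - 2(q_L) = 0.
So q_L = (257 - 2q_Z)/6 and q_Z = (360 - 2q_L)/8.
Substituting one into the other gives q_L = 334/11 and q_Z = 823/22.
Total output Q = 1491/22, so price P = 418 - 2·(1491/22) = 282.4545.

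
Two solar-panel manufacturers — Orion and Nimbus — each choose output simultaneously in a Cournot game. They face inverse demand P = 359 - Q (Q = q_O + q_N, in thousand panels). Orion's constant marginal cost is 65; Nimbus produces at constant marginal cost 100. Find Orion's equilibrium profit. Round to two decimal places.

12026.78

Orion's profit: π_O = (359 - Q)q_O - (65q_O). Setting ∂π_O/∂q_O = 0: 294 - 2q_O - (q_N) = 0.
Nimbus's first-order condition: 259 - 2q_N - (q_O) = 0.
So q_O = (294 - q_N)/2 and q_N = (259 - q_O)/2.
Solving the pair: q_O = 329/3, q_N = 224/3.
Price P = 359 - 553/3 = 524/3.
Orion's profit: (524/3 - 65)·(329/3) = 12026.7778.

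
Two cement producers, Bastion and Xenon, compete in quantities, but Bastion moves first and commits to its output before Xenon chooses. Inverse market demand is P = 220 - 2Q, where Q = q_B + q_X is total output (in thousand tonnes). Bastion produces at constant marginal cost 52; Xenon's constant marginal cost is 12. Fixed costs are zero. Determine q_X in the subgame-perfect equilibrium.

36

Solve by backward induction. Given q_B, the follower Xenon maximises π_X = (220 - 2q_B - 2q_X)q_X - 12q_X.
Setting the follower's marginal profit to zero, 208 - 2q_B - 4q_X = 0, i.e. q_X = (208 - 2q_B)/4.
The leader anticipates this reaction. Substituting into P = 220 - 2Q gives P = 116 - q_B, so π_B = (116 - q_B)q_B - 52q_B.
Leader FOC: 64 - 2q_B = 0, so q_B = 32.
Then q_X = (208 - 2·32)/4 = 36.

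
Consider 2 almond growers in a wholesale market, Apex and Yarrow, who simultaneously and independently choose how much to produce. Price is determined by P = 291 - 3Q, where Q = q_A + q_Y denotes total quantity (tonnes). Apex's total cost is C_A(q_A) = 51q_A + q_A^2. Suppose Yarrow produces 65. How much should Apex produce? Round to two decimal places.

5.63

With the rival's output fixed at 65, Apex's profit is π_A = (291 - 3·65 - 3q_A)q_A - (51q_A + q_A²) = (96 - 3q_A)q_A - (51q_A + q_A²).
∂π_A/∂q_A = 45 - 8q_A = 0, so q_A = 45/8.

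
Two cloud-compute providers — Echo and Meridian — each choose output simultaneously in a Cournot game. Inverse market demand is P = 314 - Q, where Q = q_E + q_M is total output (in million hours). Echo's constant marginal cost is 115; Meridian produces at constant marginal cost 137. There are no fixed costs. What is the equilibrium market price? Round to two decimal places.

188.67

Echo's profit: π_E = (314 - Q)q_E - (115q_E). Setting ∂π_E/∂q_E = 0: 199 - 2q_E - (q_M) = 0.
Meridian's profit: π_M = (314 - Q)q_M - (137q_M). Setting ∂π_M/∂q_M = 0: 177 - 2q_M - (q_E) = 0.
Rearranging gives the reaction functions q_E = (199 - q_M)/2 and q_M = (177 - q_E)/2.
Substituting one into the other gives q_E = 221/3 and q_M = 155/3.
Total output Q = 376/3, so price P = 314 - 376/3 = 566/3.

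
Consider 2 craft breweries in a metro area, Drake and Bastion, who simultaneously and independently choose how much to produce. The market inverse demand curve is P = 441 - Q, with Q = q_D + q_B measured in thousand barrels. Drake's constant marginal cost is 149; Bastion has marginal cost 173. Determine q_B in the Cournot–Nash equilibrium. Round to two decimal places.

81.33

Drake's profit: π_D = (441 - Q)q_D - (149q_D). Setting ∂π_D/∂q_D = 0: 292 - 2q_D - (q_B) = 0.
Bastion's first-order condition: 268 - 2q_B - (q_D) = 0.
Rearranging gives the reaction functions q_D = (292 - q_B)/2 and q_B = (268 - q_D)/2.
Solving the pair: q_D = 316/3, q_B = 244/3.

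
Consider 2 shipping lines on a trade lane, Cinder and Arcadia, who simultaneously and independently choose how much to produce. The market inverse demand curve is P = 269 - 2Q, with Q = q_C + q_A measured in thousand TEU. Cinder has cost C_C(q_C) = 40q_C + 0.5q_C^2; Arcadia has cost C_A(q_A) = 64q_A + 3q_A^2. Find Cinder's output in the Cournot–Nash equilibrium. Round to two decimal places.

Cinder's profit: π_C = (269 - 2Q)q_C - (40q_C + (1/2)q_C²). Setting ∂π_C/∂q_C = 0: 229 - 5q_C - 2(q_A) = 0.
Arcadia's first-order condition: 205 - 10q_A - 2(q_C) = 0.
Best responses: q_C = (229 - 2q_A)/5, q_A = (205 - 2q_C)/10.
Solving the pair: q_C = 940/23, q_A = 567/46.

40.87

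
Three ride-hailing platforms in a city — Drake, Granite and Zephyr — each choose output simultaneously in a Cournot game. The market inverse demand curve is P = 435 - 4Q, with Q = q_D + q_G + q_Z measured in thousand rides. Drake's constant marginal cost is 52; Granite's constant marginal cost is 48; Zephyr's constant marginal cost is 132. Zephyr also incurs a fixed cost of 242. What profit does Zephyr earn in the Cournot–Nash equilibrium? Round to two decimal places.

Drake's profit: π_D = (435 - 4Q)q_D - (52q_D). Setting ∂π_D/∂q_D = 0: 383 - 8q_D - 4(q_G + q_Z) = 0.
Granite's profit: π_G = (435 - 4Q)q_G - (48q_G). Setting ∂π_G/∂q_G = 0: 387 - 8q_G - 4(q_D + q_Z) = 0.
Zephyr's profit: π_Z = (435 - 4Q)q_Z - (132q_Z). Setting ∂π_Z/∂q_Z = 0: 303 - 8q_Z - 4(q_D + q_G) = 0.
Adding the 3 conditions: 1073 − 8Q − 8Q = 0, i.e. Q = 1073/16.
Back-substituting: q_D = (383 − 1073/4)/4 = 459/16, q_G = (387 − 1073/4)/4 = 475/16, q_Z = (303 − 1073/4)/4 = 139/16.
Price P = 435 - 4·(1073/16) = 667/4.
Zephyr's profit: (667/4 - 132)·(139/16) - 242 = 59.8906.

59.89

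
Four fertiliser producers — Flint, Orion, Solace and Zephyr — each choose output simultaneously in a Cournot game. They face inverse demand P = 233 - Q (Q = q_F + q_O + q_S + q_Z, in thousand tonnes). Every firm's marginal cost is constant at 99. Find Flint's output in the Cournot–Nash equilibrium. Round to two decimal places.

Each firm earns π_i = (233 - Q)q_i - 99q_i.
Setting ∂π_i/∂q_i = 0 with rivals' quantities fixed: 134 - 2q_i - Σ_{j≠i} q_j = 0.
With identical firms every q_j equals q_i, so Σ_{j≠i} q_j = 3q_i and 134 = 5q_i, giving q_i = 134/5.

26.80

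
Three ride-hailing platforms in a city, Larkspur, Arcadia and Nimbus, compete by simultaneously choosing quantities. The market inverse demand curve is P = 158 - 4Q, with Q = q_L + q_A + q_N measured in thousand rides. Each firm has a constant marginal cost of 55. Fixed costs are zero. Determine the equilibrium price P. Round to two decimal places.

Each firm earns π_i = (158 - 4Q)q_i - 55q_i.
First-order condition (treating rivals' output as given): 103 - 8q_i - 4·Σ_{j≠i} q_j = 0.
With identical firms every q_j equals q_i, so Σ_{j≠i} q_j = 2q_i and 103 = 16q_i, giving q_i = 103/16.
Total output Q = 309/16, so price P = 158 - 4·(309/16) = 323/4.

80.75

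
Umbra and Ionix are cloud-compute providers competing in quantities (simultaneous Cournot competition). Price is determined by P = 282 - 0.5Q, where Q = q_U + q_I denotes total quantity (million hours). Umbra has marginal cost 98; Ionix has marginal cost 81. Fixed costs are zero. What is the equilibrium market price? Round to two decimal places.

153.67

Umbra's profit: π_U = (282 - 0.5Q)q_U - (98q_U). Setting ∂π_U/∂q_U = 0: 184 - q_U - (1/2)(q_I) = 0.
Ionix's profit: π_I = (282 - 0.5Q)q_I - (81q_I). Setting ∂π_I/∂q_I = 0: 201 - q_I - (1/2)(q_U) = 0.
So q_U = (184 - (1/2)q_I) and q_I = (201 - (1/2)q_U).
Solving the pair: q_U = 334/3, q_I = 436/3.
Total output Q = 770/3, so price P = 282 - (1/2)·(770/3) = 461/3.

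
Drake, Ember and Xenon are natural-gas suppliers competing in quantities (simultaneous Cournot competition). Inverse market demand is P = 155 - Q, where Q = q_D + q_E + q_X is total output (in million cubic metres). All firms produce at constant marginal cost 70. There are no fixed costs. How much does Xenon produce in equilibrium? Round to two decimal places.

21.25

Each firm earns π_i = (155 - Q)q_i - 70q_i.
First-order condition (treating rivals' output as given): 85 - 2q_i - Σ_{j≠i} q_j = 0.
With identical firms every q_j equals q_i, so Σ_{j≠i} q_j = 2q_i and 85 = 4q_i, giving q_i = 85/4.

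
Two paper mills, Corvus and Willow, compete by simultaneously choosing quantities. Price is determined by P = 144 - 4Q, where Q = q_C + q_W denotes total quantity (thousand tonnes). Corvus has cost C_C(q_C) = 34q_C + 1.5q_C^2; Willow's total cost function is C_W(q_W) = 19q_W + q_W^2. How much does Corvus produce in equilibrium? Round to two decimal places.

6.38

Corvus's profit: π_C = (144 - 4Q)q_C - (34q_C + (3/2)q_C²). Setting ∂π_C/∂q_C = 0: 110 - 11q_C - 4(q_W) = 0.
Willow's profit: π_W = (144 - 4Q)q_W - (19q_W + q_W²). Setting ∂π_W/∂q_W = 0: 125 - 10q_W - 4(q_C) = 0.
So q_C = (110 - 4q_W)/11 and q_W = (125 - 4q_C)/10.
Solving the pair: q_C = 300/47, q_W = 935/94.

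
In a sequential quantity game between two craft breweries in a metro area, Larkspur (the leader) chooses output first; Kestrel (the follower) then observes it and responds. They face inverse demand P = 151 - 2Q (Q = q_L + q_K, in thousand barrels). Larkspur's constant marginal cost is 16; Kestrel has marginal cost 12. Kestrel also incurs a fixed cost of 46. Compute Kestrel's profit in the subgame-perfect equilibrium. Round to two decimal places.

Solve by backward induction. Given q_L, the follower Kestrel maximises π_K = (151 - 2q_L - 2q_K)q_K - 12q_K.
∂π_K/∂q_K = 139 - 2q_L - 4q_K = 0 gives the reaction function q_K = (139 - 2q_L)/4.
The leader anticipates this reaction. Substituting into P = 151 - 2Q gives P = 163/2 - q_L, so π_L = (163/2 - q_L)q_L - 16q_L.
Leader FOC: 131/2 - 2q_L = 0, so q_L = 131/4.
Then q_K = (139 - 2·(131/4))/4 = 147/8.
Price P = 151 - 2·(409/8) = 195/4.
Kestrel's profit: (195/4 - 12)·(147/8) - 46 = 629.2813.

629.28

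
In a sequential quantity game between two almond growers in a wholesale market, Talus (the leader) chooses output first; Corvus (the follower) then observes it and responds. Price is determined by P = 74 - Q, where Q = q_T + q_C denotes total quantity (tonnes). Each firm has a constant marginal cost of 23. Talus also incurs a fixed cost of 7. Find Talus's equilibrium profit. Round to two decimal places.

The follower Corvus best-responds to any q_T: π_C = (74 - Q)q_C - 23q_C.
Follower FOC: 51 - q_T - 2q_C = 0, so q_C(q_T) = (51 - q_T)/2.
The leader anticipates this reaction. Substituting into P = 74 - Q gives P = 97/2 - (1/2)q_T, so π_T = (97/2 - (1/2)q_T)q_T - 23q_T.
Maximising: ∂π_T/∂q_T = 51/2 - q_T = 0, giving q_T = 51/2.
Then q_C = (51 - 51/2)/2 = 51/4.
Price P = 74 - 153/4 = 143/4.
Talus's profit: (143/4 - 23)·(51/2) - 7 = 318.1250.

318.13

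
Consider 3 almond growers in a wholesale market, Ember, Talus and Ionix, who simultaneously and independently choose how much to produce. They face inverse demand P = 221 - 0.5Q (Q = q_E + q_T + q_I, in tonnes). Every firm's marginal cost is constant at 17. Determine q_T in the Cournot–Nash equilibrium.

102

Each firm earns π_i = (221 - 0.5Q)q_i - 17q_i.
First-order condition (treating rivals' output as given): 204 - q_i - (1/2)·Σ_{j≠i} q_j = 0.
With identical firms every q_j equals q_i, so Σ_{j≠i} q_j = 2q_i and 204 = 2q_i, giving q_i = 102.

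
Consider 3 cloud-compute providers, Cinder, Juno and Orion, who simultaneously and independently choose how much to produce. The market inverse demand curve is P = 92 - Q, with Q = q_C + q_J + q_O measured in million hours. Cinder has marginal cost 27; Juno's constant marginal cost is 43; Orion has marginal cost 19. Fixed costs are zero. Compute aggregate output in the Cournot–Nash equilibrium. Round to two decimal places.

Cinder's profit: π_C = (92 - Q)q_C - (27q_C). Setting ∂π_C/∂q_C = 0: 65 - 2q_C - (q_J + q_O) = 0.
Juno's profit: π_J = (92 - Q)q_J - (43q_J). Setting ∂π_J/∂q_J = 0: 49 - 2q_J - (q_C + q_O) = 0.
Orion's first-order condition: 73 - 2q_O - (q_C + q_J) = 0.
Summing all 3 equations gives 187 − 4Q = 0, hence Q = 187/4.
Back-substituting: q_C = (65 − 187/4) = 73/4, q_J = (49 − 187/4) = 9/4, q_O = (73 − 187/4) = 105/4.
Total output Q = 73/4 + 9/4 + 105/4 = 187/4.

46.75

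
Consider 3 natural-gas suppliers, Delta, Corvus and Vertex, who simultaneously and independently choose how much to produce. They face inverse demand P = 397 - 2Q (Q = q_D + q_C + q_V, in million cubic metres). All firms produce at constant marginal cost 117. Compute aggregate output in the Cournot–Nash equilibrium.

Each firm earns π_i = (397 - 2Q)q_i - 117q_i.
Setting ∂π_i/∂q_i = 0 with rivals' quantities fixed: 280 - 4q_i - 2·Σ_{j≠i} q_j = 0.
With identical firms every q_j equals q_i, so Σ_{j≠i} q_j = 2q_i and 280 = 8q_i, giving q_i = 35.
Total output Q = 35 + 35 + 35 = 105.

105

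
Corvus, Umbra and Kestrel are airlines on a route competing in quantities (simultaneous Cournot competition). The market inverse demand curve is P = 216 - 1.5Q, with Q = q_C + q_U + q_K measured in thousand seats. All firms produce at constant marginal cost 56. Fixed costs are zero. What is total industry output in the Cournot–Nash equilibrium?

80

Each firm earns π_i = (216 - 1.5Q)q_i - 56q_i.
Setting ∂π_i/∂q_i = 0 with rivals' quantities fixed: 160 - 3q_i - (3/2)·Σ_{j≠i} q_j = 0.
With identical firms every q_j equals q_i, so Σ_{j≠i} q_j = 2q_i and 160 = 6q_i, giving q_i = 80/3.
Total output Q = 80/3 + 80/3 + 80/3 = 80.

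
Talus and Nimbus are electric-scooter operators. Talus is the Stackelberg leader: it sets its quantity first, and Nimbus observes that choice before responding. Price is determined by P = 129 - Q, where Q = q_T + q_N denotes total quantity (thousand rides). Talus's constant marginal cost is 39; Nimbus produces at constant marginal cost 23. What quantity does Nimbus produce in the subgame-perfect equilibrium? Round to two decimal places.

34.50

Solve by backward induction. Given q_T, the follower Nimbus maximises π_N = (129 - q_T - q_N)q_N - 23q_N.
∂π_N/∂q_N = 106 - q_T - 2q_N = 0 gives the reaction function q_N = (106 - q_T)/2.
The leader anticipates this reaction. Substituting into P = 129 - Q gives P = 76 - (1/2)q_T, so π_T = (76 - (1/2)q_T)q_T - 39q_T.
Leader FOC: 37 - q_T = 0, so q_T = 37.
Then q_N = (106 - 37)/2 = 69/2.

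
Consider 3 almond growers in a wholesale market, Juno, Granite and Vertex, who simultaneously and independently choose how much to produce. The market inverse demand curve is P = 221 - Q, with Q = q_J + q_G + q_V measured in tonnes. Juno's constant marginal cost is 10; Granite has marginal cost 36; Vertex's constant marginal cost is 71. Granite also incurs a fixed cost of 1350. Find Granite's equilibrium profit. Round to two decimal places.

Juno's profit: π_J = (221 - Q)q_J - (10q_J). Setting ∂π_J/∂q_J = 0: 211 - 2q_J - (q_G + q_V) = 0.
Granite's first-order condition: 185 - 2q_G - (q_J + q_V) = 0.
Vertex's first-order condition: 150 - 2q_V - (q_J + q_G) = 0.
Adding the 3 first-order conditions: 546 − 4Q = 0, so Q = 273/2.
Back-substituting: q_J = (211 − 273/2) = 149/2, q_G = (185 − 273/2) = 97/2, q_V = (150 − 273/2) = 27/2.
Price P = 221 - 273/2 = 169/2.
Granite's profit: (169/2 - 36)·(97/2) - 1350 = 1002.2500.

1002.25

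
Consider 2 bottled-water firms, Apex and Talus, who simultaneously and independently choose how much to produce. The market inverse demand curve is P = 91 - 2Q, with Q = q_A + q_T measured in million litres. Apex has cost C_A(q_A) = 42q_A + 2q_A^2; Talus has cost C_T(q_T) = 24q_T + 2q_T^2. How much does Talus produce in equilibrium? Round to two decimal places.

7.30

Apex's profit: π_A = (91 - 2Q)q_A - (42q_A + 2q_A²). Setting ∂π_A/∂q_A = 0: 49 - 8q_A - 2(q_T) = 0.
Talus's profit: π_T = (91 - 2Q)q_T - (24q_T + 2q_T²). Setting ∂π_T/∂q_T = 0: 67 - 8q_T - 2(q_A) = 0.
Rearranging gives the reaction functions q_A = (49 - 2q_T)/8 and q_T = (67 - 2q_A)/8.
Substituting one into the other gives q_A = 43/10 and q_T = 73/10.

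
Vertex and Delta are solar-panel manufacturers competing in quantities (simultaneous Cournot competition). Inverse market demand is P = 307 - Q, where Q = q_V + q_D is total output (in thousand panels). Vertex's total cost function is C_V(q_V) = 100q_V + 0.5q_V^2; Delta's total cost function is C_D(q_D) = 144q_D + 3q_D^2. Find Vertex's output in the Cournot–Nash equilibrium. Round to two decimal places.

Vertex's profit: π_V = (307 - Q)q_V - (100q_V + (1/2)q_V²). Setting ∂π_V/∂q_V = 0: 207 - 3q_V - (q_D) = 0.
Delta's first-order condition: 163 - 8q_D - (q_V) = 0.
Best responses: q_V = (207 - q_D)/3, q_D = (163 - q_V)/8.
Substituting one into the other gives q_V = 1493/23 and q_D = 282/23.

64.91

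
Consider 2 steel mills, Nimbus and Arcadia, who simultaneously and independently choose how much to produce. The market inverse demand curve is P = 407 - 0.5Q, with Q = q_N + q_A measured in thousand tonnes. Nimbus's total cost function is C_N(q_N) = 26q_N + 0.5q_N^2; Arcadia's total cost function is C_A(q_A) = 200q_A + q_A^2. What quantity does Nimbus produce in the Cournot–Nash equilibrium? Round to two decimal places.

Nimbus's profit: π_N = (407 - 0.5Q)q_N - (26q_N + (1/2)q_N²). Setting ∂π_N/∂q_N = 0: 381 - 2q_N - (1/2)(q_A) = 0.
Arcadia's profit: π_A = (407 - 0.5Q)q_A - (200q_A + q_A²). Setting ∂π_A/∂q_A = 0: 207 - 3q_A - (1/2)(q_N) = 0.
So q_N = (381 - (1/2)q_A)/2 and q_A = (207 - (1/2)q_N)/3.
Solving the pair: q_N = 180.7826, q_A = 894/23.

180.78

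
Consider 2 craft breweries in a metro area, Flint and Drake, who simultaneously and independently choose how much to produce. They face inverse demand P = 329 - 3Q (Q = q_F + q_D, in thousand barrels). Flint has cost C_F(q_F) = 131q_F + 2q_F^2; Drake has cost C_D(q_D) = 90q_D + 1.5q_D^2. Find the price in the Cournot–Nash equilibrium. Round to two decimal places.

Flint's profit: π_F = (329 - 3Q)q_F - (131q_F + 2q_F²). Setting ∂π_F/∂q_F = 0: 198 - 10q_F - 3(q_D) = 0.
Drake's profit: π_D = (329 - 3Q)q_D - (90q_D + (3/2)q_D²). Setting ∂π_D/∂q_D = 0: 239 - 9q_D - 3(q_F) = 0.
Rearranging gives the reaction functions q_F = (198 - 3q_D)/10 and q_D = (239 - 3q_F)/9.
Solving the pair: q_F = 355/27, q_D = 1796/81.
Total output Q = 35.3210, so price P = 329 - 3·35.3210 = 223.0370.

223.04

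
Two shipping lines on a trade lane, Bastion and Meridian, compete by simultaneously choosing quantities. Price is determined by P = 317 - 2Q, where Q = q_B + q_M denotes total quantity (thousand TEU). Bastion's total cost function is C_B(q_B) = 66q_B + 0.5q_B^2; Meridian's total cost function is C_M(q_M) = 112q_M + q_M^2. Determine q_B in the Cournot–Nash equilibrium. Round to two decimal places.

42.15

Bastion's profit: π_B = (317 - 2Q)q_B - (66q_B + (1/2)q_B²). Setting ∂π_B/∂q_B = 0: 251 - 5q_B - 2(q_M) = 0.
Meridian's profit: π_M = (317 - 2Q)q_M - (112q_M + q_M²). Setting ∂π_M/∂q_M = 0: 205 - 6q_M - 2(q_B) = 0.
Rearranging gives the reaction functions q_B = (251 - 2q_M)/5 and q_M = (205 - 2q_B)/6.
Substituting one into the other gives q_B = 548/13 and q_M = 523/26.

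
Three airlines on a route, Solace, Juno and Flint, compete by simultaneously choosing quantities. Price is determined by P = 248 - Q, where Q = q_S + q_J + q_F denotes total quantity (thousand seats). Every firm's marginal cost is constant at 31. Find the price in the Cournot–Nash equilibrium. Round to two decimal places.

85.25

Each firm earns π_i = (248 - Q)q_i - 31q_i.
Setting ∂π_i/∂q_i = 0 with rivals' quantities fixed: 217 - 2q_i - Σ_{j≠i} q_j = 0.
By symmetry each firm produces the same amount; substituting Σ_{j≠i} q_j = 2q_i yields q_i = 217/4.
Total output Q = 651/4, so price P = 248 - 651/4 = 341/4.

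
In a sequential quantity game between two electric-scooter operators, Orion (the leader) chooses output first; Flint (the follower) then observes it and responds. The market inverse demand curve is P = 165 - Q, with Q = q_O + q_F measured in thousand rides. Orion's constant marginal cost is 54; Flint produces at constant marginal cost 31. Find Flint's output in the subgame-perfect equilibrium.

45

The follower Flint best-responds to any q_O: π_F = (165 - Q)q_F - 31q_F.
Setting the follower's marginal profit to zero, 134 - q_O - 2q_F = 0, i.e. q_F = (134 - q_O)/2.
Orion substitutes q_F(q_O) into its own profit: π_O = q_O(165 - q_O - (134 - q_O)/2) - 54q_O = (98 - (1/2)q_O)q_O - 54q_O.
Leader FOC: 44 - q_O = 0, so q_O = 44.
Then q_F = (134 - 44)/2 = 45.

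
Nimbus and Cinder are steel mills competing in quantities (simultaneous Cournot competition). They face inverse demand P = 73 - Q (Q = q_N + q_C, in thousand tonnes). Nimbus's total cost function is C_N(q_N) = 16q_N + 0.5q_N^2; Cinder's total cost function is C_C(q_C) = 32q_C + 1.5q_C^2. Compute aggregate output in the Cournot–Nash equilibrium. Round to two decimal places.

22.14

Nimbus's profit: π_N = (73 - Q)q_N - (16q_N + (1/2)q_N²). Setting ∂π_N/∂q_N = 0: 57 - 3q_N - (q_C) = 0.
Cinder's profit: π_C = (73 - Q)q_C - (32q_C + (3/2)q_C²). Setting ∂π_C/∂q_C = 0: 41 - 5q_C - (q_N) = 0.
So q_N = (57 - q_C)/3 and q_C = (41 - q_N)/5.
Solving the pair: q_N = 122/7, q_C = 33/7.
Total output Q = 122/7 + 33/7 = 155/7.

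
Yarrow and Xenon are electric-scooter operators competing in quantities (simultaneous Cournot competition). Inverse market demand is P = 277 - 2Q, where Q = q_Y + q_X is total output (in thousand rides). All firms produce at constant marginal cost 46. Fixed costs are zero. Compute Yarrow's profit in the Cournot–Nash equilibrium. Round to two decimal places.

2964.50

A representative firm's profit is π_i = q_i(277 - 2Q) - 46q_i.
Setting ∂π_i/∂q_i = 0 with rivals' quantities fixed: 231 - 4q_i - 2q_j = 0.
By symmetry each firm produces the same amount; substituting q_j = q_i yields q_i = 231/6 = 77/2.
Price P = 277 - 2·77 = 123.
Yarrow's profit: (123 - 46)·(77/2) = 2964.5000.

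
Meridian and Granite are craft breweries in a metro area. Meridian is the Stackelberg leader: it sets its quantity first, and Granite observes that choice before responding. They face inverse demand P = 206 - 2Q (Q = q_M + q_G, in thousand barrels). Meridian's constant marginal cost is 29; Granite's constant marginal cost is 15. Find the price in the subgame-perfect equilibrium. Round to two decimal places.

69.75

Solve by backward induction. Given q_M, the follower Granite maximises π_G = (206 - 2q_M - 2q_G)q_G - 15q_G.
∂π_G/∂q_G = 191 - 2q_M - 4q_G = 0 gives the reaction function q_G = (191 - 2q_M)/4.
Meridian substitutes q_G(q_M) into its own profit: π_M = q_M(206 - 2q_M - (191 - 2q_M)/2) - 29q_M = (221/2 - q_M)q_M - 29q_M.
Leader FOC: 163/2 - 2q_M = 0, so q_M = 163/4.
Then q_G = (191 - 2·(163/4))/4 = 219/8.
Total output Q = 545/8, so price P = 206 - 2·(545/8) = 279/4.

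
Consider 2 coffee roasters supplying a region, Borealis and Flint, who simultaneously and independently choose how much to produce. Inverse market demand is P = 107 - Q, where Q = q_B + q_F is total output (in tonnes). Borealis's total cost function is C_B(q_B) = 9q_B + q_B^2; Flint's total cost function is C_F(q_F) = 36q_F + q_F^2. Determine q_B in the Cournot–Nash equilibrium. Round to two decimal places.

21.40

Borealis's profit: π_B = (107 - Q)q_B - (9q_B + q_B²). Setting ∂π_B/∂q_B = 0: 98 - 4q_B - (q_F) = 0.
Flint's profit: π_F = (107 - Q)q_F - (36q_F + q_F²). Setting ∂π_F/∂q_F = 0: 71 - 4q_F - (q_B) = 0.
Rearranging gives the reaction functions q_B = (98 - q_F)/4 and q_F = (71 - q_B)/4.
Solving the pair: q_B = 107/5, q_F = 62/5.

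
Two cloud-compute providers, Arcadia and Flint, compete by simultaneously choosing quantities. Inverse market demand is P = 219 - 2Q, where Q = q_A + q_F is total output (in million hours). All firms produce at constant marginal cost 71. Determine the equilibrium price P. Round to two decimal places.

120.33

Each firm earns π_i = (219 - 2Q)q_i - 71q_i.
Setting ∂π_i/∂q_i = 0 with rivals' quantities fixed: 148 - 4q_i - 2q_j = 0.
By symmetry each firm produces the same amount; substituting q_j = q_i yields q_i = 148/6 = 74/3.
Total output Q = 148/3, so price P = 219 - 2·(148/3) = 361/3.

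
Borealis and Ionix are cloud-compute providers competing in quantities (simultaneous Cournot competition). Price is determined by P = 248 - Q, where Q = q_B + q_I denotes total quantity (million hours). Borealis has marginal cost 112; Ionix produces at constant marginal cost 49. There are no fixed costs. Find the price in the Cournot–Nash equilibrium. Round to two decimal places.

136.33

Borealis's profit: π_B = (248 - Q)q_B - (112q_B). Setting ∂π_B/∂q_B = 0: 136 - 2q_B - (q_I) = 0.
Ionix's profit: π_I = (248 - Q)q_I - (49q_I). Setting ∂π_I/∂q_I = 0: 199 - 2q_I - (q_B) = 0.
Rearranging gives the reaction functions q_B = (136 - q_I)/2 and q_I = (199 - q_B)/2.
Substituting one into the other gives q_B = 73/3 and q_I = 262/3.
Total output Q = 335/3, so price P = 248 - 335/3 = 409/3.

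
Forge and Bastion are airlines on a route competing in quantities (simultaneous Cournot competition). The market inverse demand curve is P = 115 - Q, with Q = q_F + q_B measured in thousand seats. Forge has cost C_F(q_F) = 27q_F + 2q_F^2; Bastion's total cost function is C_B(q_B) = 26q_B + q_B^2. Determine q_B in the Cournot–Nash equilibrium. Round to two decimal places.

Forge's profit: π_F = (115 - Q)q_F - (27q_F + 2q_F²). Setting ∂π_F/∂q_F = 0: 88 - 6q_F - (q_B) = 0.
Bastion's profit: π_B = (115 - Q)q_B - (26q_B + q_B²). Setting ∂π_B/∂q_B = 0: 89 - 4q_B - (q_F) = 0.
Best responses: q_F = (88 - q_B)/6, q_B = (89 - q_F)/4.
Solving the pair: q_F = 263/23, q_B = 446/23.

19.39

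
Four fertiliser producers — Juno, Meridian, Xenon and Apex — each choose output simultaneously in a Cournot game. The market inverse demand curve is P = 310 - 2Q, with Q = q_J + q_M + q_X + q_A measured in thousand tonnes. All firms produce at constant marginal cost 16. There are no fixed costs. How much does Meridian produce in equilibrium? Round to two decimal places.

A representative firm's profit is π_i = q_i(310 - 2Q) - 16q_i.
First-order condition (treating rivals' output as given): 294 - 4q_i - 2·Σ_{j≠i} q_j = 0.
By symmetry each firm produces the same amount; substituting Σ_{j≠i} q_j = 3q_i yields q_i = 294/10 = 147/5.

29.40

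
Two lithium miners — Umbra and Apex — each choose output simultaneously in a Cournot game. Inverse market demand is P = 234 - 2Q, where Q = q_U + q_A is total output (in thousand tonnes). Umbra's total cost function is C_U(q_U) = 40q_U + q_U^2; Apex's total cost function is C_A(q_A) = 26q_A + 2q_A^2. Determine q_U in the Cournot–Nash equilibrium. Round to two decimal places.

25.82

Umbra's profit: π_U = (234 - 2Q)q_U - (40q_U + q_U²). Setting ∂π_U/∂q_U = 0: 194 - 6q_U - 2(q_A) = 0.
Apex's profit: π_A = (234 - 2Q)q_A - (26q_A + 2q_A²). Setting ∂π_A/∂q_A = 0: 208 - 8q_A - 2(q_U) = 0.
Rearranging gives the reaction functions q_U = (194 - 2q_A)/6 and q_A = (208 - 2q_U)/8.
Solving the pair: q_U = 284/11, q_A = 215/11.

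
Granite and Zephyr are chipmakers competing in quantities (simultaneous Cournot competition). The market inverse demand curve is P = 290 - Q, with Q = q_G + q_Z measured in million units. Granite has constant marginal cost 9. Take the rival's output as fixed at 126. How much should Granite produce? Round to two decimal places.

With the rival's output fixed at 126, Granite's profit is π_G = (290 - 126 - q_G)q_G - (9q_G) = (164 - q_G)q_G - (9q_G).
∂π_G/∂q_G = 155 - 2q_G = 0, so q_G = 155/2.

77.50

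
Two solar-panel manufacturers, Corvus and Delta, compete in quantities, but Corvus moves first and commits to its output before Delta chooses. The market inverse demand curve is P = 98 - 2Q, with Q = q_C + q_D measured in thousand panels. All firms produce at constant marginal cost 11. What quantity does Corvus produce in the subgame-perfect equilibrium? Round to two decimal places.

21.75

The follower Delta best-responds to any q_C: π_D = (98 - 2Q)q_D - 11q_D.
Follower FOC: 87 - 2q_C - 4q_D = 0, so q_D(q_C) = (87 - 2q_C)/4.
The leader anticipates this reaction. Substituting into P = 98 - 2Q gives P = 109/2 - q_C, so π_C = (109/2 - q_C)q_C - 11q_C.
The leader's first-order condition 87/2 - 2q_C = 0 yields q_C = 87/4.
Then q_D = (87 - 2·(87/4))/4 = 87/8.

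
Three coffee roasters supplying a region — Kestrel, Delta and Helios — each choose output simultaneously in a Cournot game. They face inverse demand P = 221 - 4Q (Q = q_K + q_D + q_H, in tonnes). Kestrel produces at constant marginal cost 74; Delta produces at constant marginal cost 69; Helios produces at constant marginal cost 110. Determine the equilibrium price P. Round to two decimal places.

118.50

Kestrel's profit: π_K = (221 - 4Q)q_K - (74q_K). Setting ∂π_K/∂q_K = 0: 147 - 8q_K - 4(q_D + q_H) = 0.
Delta's first-order condition: 152 - 8q_D - 4(q_K + q_H) = 0.
Helios's profit: π_H = (221 - 4Q)q_H - (110q_H). Setting ∂π_H/∂q_H = 0: 111 - 8q_H - 4(q_K + q_D) = 0.
Summing all 3 equations gives 410 − 16Q = 0, hence Q = 205/8.
Back-substituting: q_K = (147 − 205/2)/4 = 89/8, q_D = (152 − 205/2)/4 = 99/8, q_H = (111 − 205/2)/4 = 17/8.
Total output Q = 205/8, so price P = 221 - 4·(205/8) = 237/2.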